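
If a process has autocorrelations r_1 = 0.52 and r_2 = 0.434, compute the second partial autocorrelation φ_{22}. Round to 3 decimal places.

0.224

φ_{22} = (r_2 − r_1²) / (1 − r_1²)
r_1² = (0.52)² = 0.2704
Numerator = 0.434 − 0.2704 = 0.1636; denominator = 1 − 0.2704 = 0.7296
φ_{22} = 0.1636 / 0.7296 = 0.224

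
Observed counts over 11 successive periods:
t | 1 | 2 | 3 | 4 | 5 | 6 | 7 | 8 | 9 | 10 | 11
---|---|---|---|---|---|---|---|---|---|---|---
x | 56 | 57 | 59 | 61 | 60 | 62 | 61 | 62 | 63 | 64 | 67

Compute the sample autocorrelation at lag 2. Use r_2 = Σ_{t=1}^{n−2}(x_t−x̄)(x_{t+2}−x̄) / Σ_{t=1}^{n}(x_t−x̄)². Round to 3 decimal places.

Mean x̄ = (56 + 57 + 59 + 61 + 60 + 62 + 61 + 62 + 63 + 64 + 67)/11 = 61.0909
Numerator Σ_{t=1}^{9}(x_t−x̄)(x_{t+2}−x̄) = 27.8926
Denominator Σ(x_t−x̄)² = 96.9091
r_2 = 27.8926 / 96.9091 = 0.288

0.288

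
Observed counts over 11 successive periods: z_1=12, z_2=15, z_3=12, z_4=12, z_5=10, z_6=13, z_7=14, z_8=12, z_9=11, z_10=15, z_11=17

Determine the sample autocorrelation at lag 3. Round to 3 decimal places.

Mean z̄ = (12 + 15 + 12 + 12 + 10 + 13 + 14 + 12 + 11 + 15 + 17)/11 = 13.0000
Numerator Σ_{t=1}^{8}(z_t−z̄)(z_{t+3}−z̄) = -5.0000
Denominator Σ(z_t−z̄)² = 42.0000
r_3 = -5.0000 / 42.0000 = -0.119

-0.119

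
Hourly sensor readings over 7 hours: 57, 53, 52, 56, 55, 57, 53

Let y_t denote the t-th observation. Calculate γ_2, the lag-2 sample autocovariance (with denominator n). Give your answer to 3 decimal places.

-0.962

Mean ȳ = (57 + 53 + 52 + 56 + 55 + 57 + 53)/7 = 54.7143
Deviations: 2.2857, -1.7143, -2.7143, 1.2857, 0.2857, 2.2857, -1.7143
Σ_{t=1}^{5}(y_t−ȳ)(y_{t+2}−ȳ) = -6.7347
γ_2 = -6.7347 / 7 = -0.962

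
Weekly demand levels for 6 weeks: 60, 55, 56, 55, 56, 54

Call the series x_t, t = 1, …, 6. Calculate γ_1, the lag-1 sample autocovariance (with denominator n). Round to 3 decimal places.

Mean x̄ = (60 + 55 + 56 + 55 + 56 + 54)/6 = 56.0000
Σ_{t=1}^{5}(x_t−x̄)(x_{t+1}−x̄) = -4.0000
γ_1 = -4.0000 / 6 = -0.667

-0.667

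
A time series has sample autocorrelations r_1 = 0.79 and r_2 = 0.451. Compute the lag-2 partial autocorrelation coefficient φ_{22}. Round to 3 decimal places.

φ_{22} = (r_2 − r_1²) / (1 − r_1²)
r_1² = (0.79)² = 0.6241
Numerator = 0.451 − 0.6241 = -0.1731; denominator = 1 − 0.6241 = 0.3759
φ_{22} = -0.1731 / 0.3759 = -0.460

-0.460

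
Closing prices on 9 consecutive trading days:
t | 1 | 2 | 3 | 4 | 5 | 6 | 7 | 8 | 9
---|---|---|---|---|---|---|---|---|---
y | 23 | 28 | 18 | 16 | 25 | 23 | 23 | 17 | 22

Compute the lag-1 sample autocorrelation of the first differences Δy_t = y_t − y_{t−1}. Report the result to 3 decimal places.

-0.354

First differences Δy: 5, -10, -2, 9, -2, 0, -6, 5
Mean of differences = -0.1250
Numerator Σ(Δy_t−Δȳ)(Δy_{t+1}−Δȳ) = -97.3906
Denominator Σ(Δy_t−Δȳ)² = 274.8750
r_1(Δy) = -97.3906 / 274.8750 = -0.354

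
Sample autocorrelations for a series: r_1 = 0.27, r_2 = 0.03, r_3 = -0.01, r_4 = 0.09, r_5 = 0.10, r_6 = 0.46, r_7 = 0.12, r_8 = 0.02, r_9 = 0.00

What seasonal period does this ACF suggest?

The largest autocorrelation is r_6 = 0.46; the remaining lags stay at or below 0.27. The elevated value at lag 1 (0.27), dropping to 0.03 at lag 2, reflects decaying short-term dependence rather than seasonality.
The dominant spike at lag 6 indicates a seasonal period of 6.

6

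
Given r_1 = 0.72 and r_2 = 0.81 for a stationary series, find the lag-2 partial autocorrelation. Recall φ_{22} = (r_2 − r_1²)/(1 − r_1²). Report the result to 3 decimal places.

φ_{22} = (r_2 − r_1²) / (1 − r_1²)
r_1² = (0.72)² = 0.5184
Numerator = 0.81 − 0.5184 = 0.2916; denominator = 1 − 0.5184 = 0.4816
φ_{22} = 0.2916 / 0.4816 = 0.605

0.605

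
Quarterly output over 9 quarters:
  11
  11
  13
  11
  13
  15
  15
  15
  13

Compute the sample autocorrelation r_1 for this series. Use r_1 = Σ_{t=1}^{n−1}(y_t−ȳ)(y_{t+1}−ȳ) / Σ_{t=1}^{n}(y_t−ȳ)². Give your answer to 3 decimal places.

0.500

Mean ȳ = (11 + 11 + 13 + 11 + 13 + 15 + 15 + 15 + 13)/9 = 13.0000
Numerator Σ_{t=1}^{8}(y_t−ȳ)(y_{t+1}−ȳ) = 12.0000
Denominator Σ(y_t−ȳ)² = 24.0000
r_1 = 12.0000 / 24.0000 = 0.500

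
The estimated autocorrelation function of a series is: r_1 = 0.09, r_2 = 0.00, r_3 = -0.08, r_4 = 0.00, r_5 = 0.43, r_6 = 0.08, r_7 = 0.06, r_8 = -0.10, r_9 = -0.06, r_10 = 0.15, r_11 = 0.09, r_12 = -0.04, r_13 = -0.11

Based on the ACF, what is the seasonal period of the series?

The largest autocorrelation is r_5 = 0.43, with a weaker echo at lag 10 (0.15); the remaining lags stay at or below 0.09.
The dominant spike at lag 5 indicates a seasonal period of 5.

5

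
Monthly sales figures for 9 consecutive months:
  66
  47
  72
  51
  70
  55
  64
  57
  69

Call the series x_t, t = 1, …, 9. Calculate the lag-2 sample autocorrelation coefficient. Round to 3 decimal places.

Mean x̄ = (66 + 47 + 72 + 51 + 70 + 55 + 64 + 57 + 69)/9 = 61.2222
Numerator Σ_{t=1}^{7}(x_t−x̄)(x_{t+2}−x̄) = 427.3457
Denominator Σ(x_t−x̄)² = 647.5556
r_2 = 427.3457 / 647.5556 = 0.660

0.660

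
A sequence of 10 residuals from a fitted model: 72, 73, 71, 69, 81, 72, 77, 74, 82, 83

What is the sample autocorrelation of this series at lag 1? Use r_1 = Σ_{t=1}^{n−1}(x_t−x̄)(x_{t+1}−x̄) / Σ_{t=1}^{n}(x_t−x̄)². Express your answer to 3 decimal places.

0.111

Mean x̄ = (72 + 73 + 71 + 69 + 81 + 72 + 77 + 74 + 82 + 83)/10 = 75.4000
Numerator Σ_{t=1}^{9}(x_t−x̄)(x_{t+1}−x̄) = 25.2400
Denominator Σ(x_t−x̄)² = 226.4000
r_1 = 25.2400 / 226.4000 = 0.111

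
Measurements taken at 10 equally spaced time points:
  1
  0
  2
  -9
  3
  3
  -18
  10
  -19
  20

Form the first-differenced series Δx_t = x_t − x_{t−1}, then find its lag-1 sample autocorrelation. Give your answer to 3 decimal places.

-0.695

First differences Δx: -1, 2, -11, 12, 0, -21, 28, -29, 39
Mean of differences = 2.1111
Numerator Σ(Δx_t−Δx̄)(Δx_{t+1}−Δx̄) = -2651.3457
Denominator Σ(Δx_t−Δx̄)² = 3816.8889
r_1(Δx) = -2651.3457 / 3816.8889 = -0.695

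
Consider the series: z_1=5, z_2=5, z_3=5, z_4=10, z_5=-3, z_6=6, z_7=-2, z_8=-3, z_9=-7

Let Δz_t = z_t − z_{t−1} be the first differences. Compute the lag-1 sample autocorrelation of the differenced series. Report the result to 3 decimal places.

-0.758

First differences Δz: 0, 0, 5, -13, 9, -8, -1, -4
Mean of differences = -1.5000
Numerator Σ(Δz_t−Δz̄)(Δz_{t+1}−Δz̄) = -256.2500
Denominator Σ(Δz_t−Δz̄)² = 338.0000
r_1(Δz) = -256.2500 / 338.0000 = -0.758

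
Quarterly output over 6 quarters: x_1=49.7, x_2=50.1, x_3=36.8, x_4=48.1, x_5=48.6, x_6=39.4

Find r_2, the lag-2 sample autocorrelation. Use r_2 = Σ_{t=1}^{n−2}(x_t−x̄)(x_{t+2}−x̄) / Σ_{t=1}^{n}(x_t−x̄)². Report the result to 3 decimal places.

Mean x̄ = (49.7 + 50.1 + 36.8 + 48.1 + 48.6 + 39.4)/6 = 45.4500
Σ(x_t−x̄)(x_{t+2}−x̄) = (-36.7625) + (12.3225) + (-27.2475) + (-16.0325) = -67.7200
Denominator Σ(x_t−x̄)² = 168.0550
r_2 = -67.7200 / 168.0550 = -0.403

-0.403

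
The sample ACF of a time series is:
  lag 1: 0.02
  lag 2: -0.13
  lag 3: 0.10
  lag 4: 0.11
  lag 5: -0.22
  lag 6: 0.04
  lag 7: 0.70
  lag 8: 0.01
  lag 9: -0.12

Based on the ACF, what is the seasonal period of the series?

The largest autocorrelation is r_7 = 0.70; the remaining lags stay at or below 0.11.
The dominant spike at lag 7 indicates a seasonal period of 7.

7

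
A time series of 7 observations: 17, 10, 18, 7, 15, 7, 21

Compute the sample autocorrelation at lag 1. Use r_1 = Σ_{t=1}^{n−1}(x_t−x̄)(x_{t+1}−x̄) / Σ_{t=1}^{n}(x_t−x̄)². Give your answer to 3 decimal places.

-0.665

Mean x̄ = (17 + 10 + 18 + 7 + 15 + 7 + 21)/7 = 13.5714
Deviations from mean: 3.4286, -3.5714, 4.4286, -6.5714, 1.4286, -6.5714, 7.4286
Σ(x_t−x̄)(x_{t+1}−x̄) = (-12.2449) + (-15.8163) + (-29.1020) + (-9.3878) + (-9.3878) + (-48.8163) = -124.7551
Denominator Σ(x_t−x̄)² = 187.7143
r_1 = -124.7551 / 187.7143 = -0.665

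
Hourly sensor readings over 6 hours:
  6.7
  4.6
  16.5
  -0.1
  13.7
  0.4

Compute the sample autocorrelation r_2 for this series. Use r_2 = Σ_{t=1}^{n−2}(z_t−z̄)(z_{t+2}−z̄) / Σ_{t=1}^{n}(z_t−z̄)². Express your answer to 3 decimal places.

0.531

Mean z̄ = (6.7 + 4.6 + 16.5 − 0.1 + 13.7 + 0.4)/6 = 6.9667
Deviations from mean: -0.2667, -2.3667, 9.5333, -7.0667, 6.7333, -6.5667
Numerator Σ_{t=1}^{4}(z_t−z̄)(z_{t+2}−z̄) = 124.7778
Denominator Σ(z_t−z̄)² = 234.9533
r_2 = 124.7778 / 234.9533 = 0.531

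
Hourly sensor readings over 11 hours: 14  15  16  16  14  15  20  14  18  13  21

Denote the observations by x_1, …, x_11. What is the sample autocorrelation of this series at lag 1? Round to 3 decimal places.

-0.485

Mean x̄ = (14 + 15 + 16 + 16 + 14 + 15 + 20 + 14 + 18 + 13 + 21)/11 = 16.0000
Numerator Σ_{t=1}^{10}(x_t−x̄)(x_{t+1}−x̄) = -33.0000
Denominator Σ(x_t−x̄)² = 68.0000
r_1 = -33.0000 / 68.0000 = -0.485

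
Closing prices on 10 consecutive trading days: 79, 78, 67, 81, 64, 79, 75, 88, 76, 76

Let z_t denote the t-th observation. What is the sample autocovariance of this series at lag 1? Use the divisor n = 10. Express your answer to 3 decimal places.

Mean z̄ = (79 + 78 + 67 + 81 + 64 + 79 + 75 + 88 + 76 + 76)/10 = 76.3000
Σ_{t=1}^{9}(z_t−z̄)(z_{t+1}−z̄) = -168.0900
γ_1 = -168.0900 / 10 = -16.809

-16.809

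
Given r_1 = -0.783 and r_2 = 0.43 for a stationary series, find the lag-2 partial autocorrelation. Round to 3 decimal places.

φ_{22} = (r_2 − r_1²) / (1 − r_1²)
r_1² = (-0.783)² = 0.613089
Numerator = 0.43 − 0.6131 = -0.1831; denominator = 1 − 0.6131 = 0.3869
φ_{22} = -0.1831 / 0.3869 = -0.473

-0.473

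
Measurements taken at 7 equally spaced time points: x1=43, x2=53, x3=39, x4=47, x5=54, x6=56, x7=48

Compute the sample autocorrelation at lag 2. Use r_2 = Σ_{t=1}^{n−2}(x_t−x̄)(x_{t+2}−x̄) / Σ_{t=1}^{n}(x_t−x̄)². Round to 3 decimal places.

Mean x̄ = (43 + 53 + 39 + 47 + 54 + 56 + 48)/7 = 48.5714
Deviations from mean: -5.5714, 4.4286, -9.5714, -1.5714, 5.4286, 7.4286, -0.5714
Numerator Σ_{t=1}^{5}(x_t−x̄)(x_{t+2}−x̄) = -20.3673
Denominator Σ(x_t−x̄)² = 229.7143
r_2 = -20.3673 / 229.7143 = -0.089

-0.089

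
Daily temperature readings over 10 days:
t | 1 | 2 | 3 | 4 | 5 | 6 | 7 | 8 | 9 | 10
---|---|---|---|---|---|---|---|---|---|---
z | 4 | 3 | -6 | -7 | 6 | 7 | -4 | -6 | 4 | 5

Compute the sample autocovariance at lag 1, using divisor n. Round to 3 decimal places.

2.944

Mean z̄ = (4 + 3 − 6 − 7 + 6 + 7 − 4 − 6 + 4 + 5)/10 = 0.6000
Σ_{t=1}^{9}(z_t−z̄)(z_{t+1}−z̄) = 29.4400
γ_1 = 29.4400 / 10 = 2.944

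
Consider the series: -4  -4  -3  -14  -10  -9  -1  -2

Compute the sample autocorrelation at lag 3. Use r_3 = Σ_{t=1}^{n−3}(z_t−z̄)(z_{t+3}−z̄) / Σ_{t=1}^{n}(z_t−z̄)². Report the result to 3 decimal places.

Mean z̄ = (-4 − 4 − 3 − 14 − 10 − 9 − 1 − 2)/8 = -5.8750
Deviations from mean: 1.8750, 1.8750, 2.8750, -8.1250, -4.1250, -3.1250, 4.8750, 3.8750
Numerator Σ_{t=1}^{5}(z_t−z̄)(z_{t+3}−z̄) = -87.5469
Denominator Σ(z_t−z̄)² = 146.8750
r_3 = -87.5469 / 146.8750 = -0.596

-0.596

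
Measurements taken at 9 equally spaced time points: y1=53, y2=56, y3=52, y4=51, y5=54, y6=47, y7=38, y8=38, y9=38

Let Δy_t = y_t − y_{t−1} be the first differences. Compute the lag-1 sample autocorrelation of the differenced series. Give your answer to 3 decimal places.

-0.046

First differences Δy: 3, -4, -1, 3, -7, -9, 0, 0
Mean of differences = -1.8750
Numerator Σ(Δy_t−Δȳ)(Δy_{t+1}−Δȳ) = -6.2656
Denominator Σ(Δy_t−Δȳ)² = 136.8750
r_1(Δy) = -6.2656 / 136.8750 = -0.046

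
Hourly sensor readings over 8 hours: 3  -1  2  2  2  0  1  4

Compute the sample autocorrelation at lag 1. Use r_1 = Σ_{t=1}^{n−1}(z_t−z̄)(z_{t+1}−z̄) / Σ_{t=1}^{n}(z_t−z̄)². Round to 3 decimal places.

-0.302

Mean z̄ = (3 − 1 + 2 + 2 + 2 + 0 + 1 + 4)/8 = 1.6250
Deviations from mean: 1.3750, -2.6250, 0.3750, 0.3750, 0.3750, -1.6250, -0.6250, 2.3750
Numerator Σ_{t=1}^{7}(z_t−z̄)(z_{t+1}−z̄) = -5.3906
Denominator Σ(z_t−z̄)² = 17.8750
r_1 = -5.3906 / 17.8750 = -0.302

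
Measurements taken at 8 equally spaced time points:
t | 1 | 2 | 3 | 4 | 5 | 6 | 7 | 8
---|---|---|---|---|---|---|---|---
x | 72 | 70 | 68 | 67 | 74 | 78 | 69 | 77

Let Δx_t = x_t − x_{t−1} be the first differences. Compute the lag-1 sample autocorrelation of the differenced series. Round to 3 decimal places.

First differences Δx: -2, -2, -1, 7, 4, -9, 8
Mean of differences = 0.7143
Numerator Σ(Δx_t−Δx̄)(Δx_{t+1}−Δx̄) = -80.7959
Denominator Σ(Δx_t−Δx̄)² = 215.4286
r_1(Δx) = -80.7959 / 215.4286 = -0.375

-0.375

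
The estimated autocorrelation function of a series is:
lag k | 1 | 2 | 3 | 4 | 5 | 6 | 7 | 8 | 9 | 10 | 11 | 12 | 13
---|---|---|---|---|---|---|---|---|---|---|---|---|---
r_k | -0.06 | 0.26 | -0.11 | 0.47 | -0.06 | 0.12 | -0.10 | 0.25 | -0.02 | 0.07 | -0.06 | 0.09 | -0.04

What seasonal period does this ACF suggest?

The largest autocorrelation is r_4 = 0.47; the remaining lags stay at or below 0.26.
The dominant spike at lag 4 indicates a seasonal period of 4.

4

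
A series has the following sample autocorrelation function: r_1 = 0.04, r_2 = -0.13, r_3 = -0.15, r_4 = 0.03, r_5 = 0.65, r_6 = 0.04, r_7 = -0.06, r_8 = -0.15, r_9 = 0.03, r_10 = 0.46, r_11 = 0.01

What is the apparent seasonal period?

5

The largest autocorrelation is r_5 = 0.65, with a weaker echo at lag 10 (0.46); the remaining lags stay at or below 0.04.
The dominant spike at lag 5 indicates a seasonal period of 5.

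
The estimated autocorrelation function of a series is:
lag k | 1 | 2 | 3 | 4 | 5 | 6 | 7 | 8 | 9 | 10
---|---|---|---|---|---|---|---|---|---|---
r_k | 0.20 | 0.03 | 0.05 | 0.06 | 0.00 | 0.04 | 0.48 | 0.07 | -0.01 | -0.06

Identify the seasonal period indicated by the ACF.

The largest autocorrelation is r_7 = 0.48; the remaining lags stay at or below 0.20. The elevated value at lag 1 (0.20), dropping to 0.03 at lag 2, reflects decaying short-term dependence rather than seasonality.
The dominant spike at lag 7 indicates a seasonal period of 7.

7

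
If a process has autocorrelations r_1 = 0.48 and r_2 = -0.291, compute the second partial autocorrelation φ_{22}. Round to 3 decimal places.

φ_{22} = (r_2 − r_1²) / (1 − r_1²)
r_1² = (0.48)² = 0.2304
Numerator = -0.291 − 0.2304 = -0.5214; denominator = 1 − 0.2304 = 0.7696
φ_{22} = -0.5214 / 0.7696 = -0.677

-0.677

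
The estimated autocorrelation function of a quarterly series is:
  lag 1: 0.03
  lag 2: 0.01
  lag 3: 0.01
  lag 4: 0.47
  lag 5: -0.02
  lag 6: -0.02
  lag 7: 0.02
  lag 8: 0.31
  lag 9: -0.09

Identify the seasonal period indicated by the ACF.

4

The largest autocorrelation is r_4 = 0.47, with a weaker echo at lag 8 (0.31); the remaining lags stay at or below 0.03.
The dominant spike at lag 4 indicates a seasonal period of 4.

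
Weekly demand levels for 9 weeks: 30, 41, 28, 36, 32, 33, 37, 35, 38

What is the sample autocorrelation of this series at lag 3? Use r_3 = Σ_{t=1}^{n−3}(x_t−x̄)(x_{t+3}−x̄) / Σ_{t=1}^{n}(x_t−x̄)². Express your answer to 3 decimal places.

-0.120

Mean x̄ = (30 + 41 + 28 + 36 + 32 + 33 + 37 + 35 + 38)/9 = 34.4444
Numerator Σ_{t=1}^{6}(x_t−x̄)(x_{t+3}−x̄) = -16.1481
Denominator Σ(x_t−x̄)² = 134.2222
r_3 = -16.1481 / 134.2222 = -0.120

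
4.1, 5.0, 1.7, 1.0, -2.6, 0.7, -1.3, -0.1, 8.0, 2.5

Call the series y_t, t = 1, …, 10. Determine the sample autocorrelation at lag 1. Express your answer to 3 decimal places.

Mean ȳ = (4.1 + 5.0 + 1.7 + 1.0 − 2.6 + 0.7 − 1.3 − 0.1 + 8.0 + 2.5)/10 = 1.9000
Numerator Σ_{t=1}^{9}(y_t−ȳ)(y_{t+1}−ȳ) = 17.5300
Denominator Σ(y_t−ȳ)² = 88.8000
r_1 = 17.5300 / 88.8000 = 0.197

0.197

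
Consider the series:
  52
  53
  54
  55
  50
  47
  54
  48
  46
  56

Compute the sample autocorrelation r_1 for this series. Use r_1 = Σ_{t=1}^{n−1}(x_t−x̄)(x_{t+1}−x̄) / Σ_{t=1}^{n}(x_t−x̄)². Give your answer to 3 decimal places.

-0.096

Mean x̄ = (52 + 53 + 54 + 55 + 50 + 47 + 54 + 48 + 46 + 56)/10 = 51.5000
Numerator Σ_{t=1}^{9}(x_t−x̄)(x_{t+1}−x̄) = -10.7500
Denominator Σ(x_t−x̄)² = 112.5000
r_1 = -10.7500 / 112.5000 = -0.096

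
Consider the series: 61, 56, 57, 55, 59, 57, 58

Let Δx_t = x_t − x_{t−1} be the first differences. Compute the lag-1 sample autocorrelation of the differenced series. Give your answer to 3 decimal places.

-0.500

First differences Δx: -5, 1, -2, 4, -2, 1
Mean of differences = -0.5000
Numerator Σ(Δx_t−Δx̄)(Δx_{t+1}−Δx̄) = -24.7500
Denominator Σ(Δx_t−Δx̄)² = 49.5000
r_1(Δx) = -24.7500 / 49.5000 = -0.500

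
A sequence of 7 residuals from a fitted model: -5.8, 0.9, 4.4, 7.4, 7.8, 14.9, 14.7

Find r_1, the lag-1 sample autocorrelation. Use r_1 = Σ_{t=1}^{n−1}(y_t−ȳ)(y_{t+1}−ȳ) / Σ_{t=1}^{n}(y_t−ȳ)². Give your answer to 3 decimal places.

0.490

Mean ȳ = (-5.8 + 0.9 + 4.4 + 7.4 + 7.8 + 14.9 + 14.7)/7 = 6.3286
Numerator Σ_{t=1}^{6}(y_t−ȳ)(y_{t+1}−ȳ) = 160.1878
Denominator Σ(y_t−ȳ)² = 327.1543
r_1 = 160.1878 / 327.1543 = 0.490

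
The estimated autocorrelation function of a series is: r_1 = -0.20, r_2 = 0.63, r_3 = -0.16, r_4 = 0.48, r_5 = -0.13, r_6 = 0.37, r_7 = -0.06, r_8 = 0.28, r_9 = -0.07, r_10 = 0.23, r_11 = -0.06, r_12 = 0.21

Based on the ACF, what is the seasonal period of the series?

The largest autocorrelation is r_2 = 0.63, with weaker echoes at lags 4 (0.48), 6 (0.37), 8 (0.28), 10 (0.23) and 12 (0.21); the remaining lags stay at or below -0.06.
The dominant spike at lag 2 indicates a seasonal period of 2.

2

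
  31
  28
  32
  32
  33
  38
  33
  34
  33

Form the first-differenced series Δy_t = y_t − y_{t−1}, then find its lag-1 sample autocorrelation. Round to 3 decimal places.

First differences Δy: -3, 4, 0, 1, 5, -5, 1, -1
Mean of differences = 0.2500
Numerator Σ(Δy_t−Δȳ)(Δy_{t+1}−Δȳ) = -39.5625
Denominator Σ(Δy_t−Δȳ)² = 77.5000
r_1(Δy) = -39.5625 / 77.5000 = -0.510

-0.510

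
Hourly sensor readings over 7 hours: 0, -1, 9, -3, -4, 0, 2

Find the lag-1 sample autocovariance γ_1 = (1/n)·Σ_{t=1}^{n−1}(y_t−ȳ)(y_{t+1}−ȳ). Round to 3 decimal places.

-3.516

Mean ȳ = (0 − 1 + 9 − 3 − 4 + 0 + 2)/7 = 0.4286
Deviations: -0.4286, -1.4286, 8.5714, -3.4286, -4.4286, -0.4286, 1.5714
Σ_{t=1}^{6}(y_t−ȳ)(y_{t+1}−ȳ) = -24.6122
γ_1 = -24.6122 / 7 = -3.516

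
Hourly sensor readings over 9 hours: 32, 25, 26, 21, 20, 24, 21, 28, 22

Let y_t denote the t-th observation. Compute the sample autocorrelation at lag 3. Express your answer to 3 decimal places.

Mean ȳ = (32 + 25 + 26 + 21 + 20 + 24 + 21 + 28 + 22)/9 = 24.3333
Numerator Σ_{t=1}^{6}(y_t−ȳ)(y_{t+3}−ȳ) = -33.0000
Denominator Σ(y_t−ȳ)² = 122.0000
r_3 = -33.0000 / 122.0000 = -0.270

-0.270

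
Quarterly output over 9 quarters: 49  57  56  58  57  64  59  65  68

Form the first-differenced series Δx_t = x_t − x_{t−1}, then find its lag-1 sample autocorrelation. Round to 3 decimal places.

First differences Δx: 8, -1, 2, -1, 7, -5, 6, 3
Mean of differences = 2.3750
Numerator Σ(Δx_t−Δx̄)(Δx_{t+1}−Δx̄) = -90.6406
Denominator Σ(Δx_t−Δx̄)² = 143.8750
r_1(Δx) = -90.6406 / 143.8750 = -0.630

-0.630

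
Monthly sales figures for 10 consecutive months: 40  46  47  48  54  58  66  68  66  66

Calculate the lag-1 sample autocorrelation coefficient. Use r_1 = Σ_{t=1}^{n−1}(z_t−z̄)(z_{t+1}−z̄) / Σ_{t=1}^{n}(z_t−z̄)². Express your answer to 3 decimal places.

Mean z̄ = (40 + 46 + 47 + 48 + 54 + 58 + 66 + 68 + 66 + 66)/10 = 55.9000
Numerator Σ_{t=1}^{9}(z_t−z̄)(z_{t+1}−z̄) = 694.4900
Denominator Σ(z_t−z̄)² = 952.9000
r_1 = 694.4900 / 952.9000 = 0.729

0.729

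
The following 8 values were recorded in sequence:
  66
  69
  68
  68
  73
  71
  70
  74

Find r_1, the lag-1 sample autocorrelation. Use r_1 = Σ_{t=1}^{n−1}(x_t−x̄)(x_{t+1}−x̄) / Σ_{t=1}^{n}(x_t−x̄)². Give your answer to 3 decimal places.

0.135

Mean x̄ = (66 + 69 + 68 + 68 + 73 + 71 + 70 + 74)/8 = 69.8750
Deviations from mean: -3.8750, -0.8750, -1.8750, -1.8750, 3.1250, 1.1250, 0.1250, 4.1250
Σ(x_t−x̄)(x_{t+1}−x̄) = (3.3906) + (1.6406) + (3.5156) + (-5.8594) + (3.5156) + (0.1406) + (0.5156) = 6.8594
Denominator Σ(x_t−x̄)² = 50.8750
r_1 = 6.8594 / 50.8750 = 0.135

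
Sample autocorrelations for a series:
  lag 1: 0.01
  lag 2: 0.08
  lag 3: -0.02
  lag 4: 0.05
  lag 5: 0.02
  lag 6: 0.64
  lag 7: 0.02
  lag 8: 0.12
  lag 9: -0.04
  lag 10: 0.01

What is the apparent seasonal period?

The largest autocorrelation is r_6 = 0.64; the remaining lags stay at or below 0.12.
The dominant spike at lag 6 indicates a seasonal period of 6.

6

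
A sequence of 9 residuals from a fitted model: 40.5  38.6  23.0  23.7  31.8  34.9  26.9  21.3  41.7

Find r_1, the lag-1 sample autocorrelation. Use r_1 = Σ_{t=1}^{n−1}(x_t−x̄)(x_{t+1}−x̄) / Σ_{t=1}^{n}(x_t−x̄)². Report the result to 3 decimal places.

-0.013

Mean x̄ = (40.5 + 38.6 + 23.0 + 23.7 + 31.8 + 34.9 + 26.9 + 21.3 + 41.7)/9 = 31.3778
Numerator Σ_{t=1}^{8}(x_t−x̄)(x_{t+1}−x̄) = -6.7260
Denominator Σ(x_t−x̄)² = 505.2556
r_1 = -6.7260 / 505.2556 = -0.013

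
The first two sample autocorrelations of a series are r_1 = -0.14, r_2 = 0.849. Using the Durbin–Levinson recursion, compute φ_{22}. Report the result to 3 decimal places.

0.846

φ_{22} = (r_2 − r_1²) / (1 − r_1²)
r_1² = (-0.14)² = 0.0196
Numerator = 0.849 − 0.0196 = 0.8294; denominator = 1 − 0.0196 = 0.9804
φ_{22} = 0.8294 / 0.9804 = 0.846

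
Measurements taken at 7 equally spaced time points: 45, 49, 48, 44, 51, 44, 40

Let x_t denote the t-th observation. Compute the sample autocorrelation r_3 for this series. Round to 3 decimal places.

Mean x̄ = (45 + 49 + 48 + 44 + 51 + 44 + 40)/7 = 45.8571
Deviations from mean: -0.8571, 3.1429, 2.1429, -1.8571, 5.1429, -1.8571, -5.8571
Σ(x_t−x̄)(x_{t+3}−x̄) = (1.5918) + (16.1633) + (-3.9796) + (10.8776) = 24.6531
Denominator Σ(x_t−x̄)² = 82.8571
r_3 = 24.6531 / 82.8571 = 0.298

0.298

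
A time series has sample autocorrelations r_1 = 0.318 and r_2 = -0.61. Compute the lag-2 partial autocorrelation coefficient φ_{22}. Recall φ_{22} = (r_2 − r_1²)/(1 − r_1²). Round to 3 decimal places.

-0.791

φ_{22} = (r_2 − r_1²) / (1 − r_1²)
r_1² = (0.318)² = 0.101124
Numerator = -0.61 − 0.1011 = -0.7111; denominator = 1 − 0.1011 = 0.8989
φ_{22} = -0.7111 / 0.8989 = -0.791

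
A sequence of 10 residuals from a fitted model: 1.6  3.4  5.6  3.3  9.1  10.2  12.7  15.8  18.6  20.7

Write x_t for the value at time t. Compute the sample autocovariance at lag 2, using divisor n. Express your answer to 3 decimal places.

16.812

Mean x̄ = (1.6 + 3.4 + 5.6 + 3.3 + 9.1 + 10.2 + 12.7 + 15.8 + 18.6 + 20.7)/10 = 10.1000
Σ_{t=1}^{8}(x_t−x̄)(x_{t+2}−x̄) = 168.1200
γ_2 = 168.1200 / 10 = 16.812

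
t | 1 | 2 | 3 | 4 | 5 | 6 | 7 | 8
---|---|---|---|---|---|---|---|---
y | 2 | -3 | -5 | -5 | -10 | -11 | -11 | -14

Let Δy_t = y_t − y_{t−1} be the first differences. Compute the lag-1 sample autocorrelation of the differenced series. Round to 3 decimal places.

First differences Δy: -5, -2, 0, -5, -1, 0, -3
Mean of differences = -2.2857
Numerator Σ(Δy_t−Δȳ)(Δy_{t+1}−Δȳ) = -8.5102
Denominator Σ(Δy_t−Δȳ)² = 27.4286
r_1(Δy) = -8.5102 / 27.4286 = -0.310

-0.310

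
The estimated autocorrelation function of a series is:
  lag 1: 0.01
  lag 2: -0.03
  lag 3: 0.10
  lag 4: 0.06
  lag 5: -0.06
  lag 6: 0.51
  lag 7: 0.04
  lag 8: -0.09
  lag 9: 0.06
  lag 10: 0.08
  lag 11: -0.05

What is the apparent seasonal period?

The largest autocorrelation is r_6 = 0.51; the remaining lags stay at or below 0.10.
The dominant spike at lag 6 indicates a seasonal period of 6.

6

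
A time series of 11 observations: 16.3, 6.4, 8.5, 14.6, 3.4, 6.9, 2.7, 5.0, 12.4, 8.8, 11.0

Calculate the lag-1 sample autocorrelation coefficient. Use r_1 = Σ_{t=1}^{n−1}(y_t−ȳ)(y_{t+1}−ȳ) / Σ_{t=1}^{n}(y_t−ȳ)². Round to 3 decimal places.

-0.100

Mean ȳ = (16.3 + 6.4 + 8.5 + 14.6 + 3.4 + 6.9 + 2.7 + 5.0 + 12.4 + 8.8 + 11.0)/11 = 8.7273
Numerator Σ_{t=1}^{10}(y_t−ȳ)(y_{t+1}−ȳ) = -19.7589
Denominator Σ(y_t−ȳ)² = 197.9018
r_1 = -19.7589 / 197.9018 = -0.100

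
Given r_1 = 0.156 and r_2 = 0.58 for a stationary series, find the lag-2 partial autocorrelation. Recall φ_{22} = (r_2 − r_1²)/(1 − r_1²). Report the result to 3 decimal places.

φ_{22} = (r_2 − r_1²) / (1 − r_1²)
r_1² = (0.156)² = 0.024336
Numerator = 0.58 − 0.0243 = 0.5557; denominator = 1 − 0.0243 = 0.9757
φ_{22} = 0.5557 / 0.9757 = 0.570

0.570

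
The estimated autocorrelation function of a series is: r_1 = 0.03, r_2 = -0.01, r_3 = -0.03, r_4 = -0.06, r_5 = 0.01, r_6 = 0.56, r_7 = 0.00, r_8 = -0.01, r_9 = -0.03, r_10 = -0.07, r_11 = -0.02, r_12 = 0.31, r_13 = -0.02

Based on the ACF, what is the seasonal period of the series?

The largest autocorrelation is r_6 = 0.56, with a weaker echo at lag 12 (0.31); the remaining lags stay at or below 0.03.
The dominant spike at lag 6 indicates a seasonal period of 6.

6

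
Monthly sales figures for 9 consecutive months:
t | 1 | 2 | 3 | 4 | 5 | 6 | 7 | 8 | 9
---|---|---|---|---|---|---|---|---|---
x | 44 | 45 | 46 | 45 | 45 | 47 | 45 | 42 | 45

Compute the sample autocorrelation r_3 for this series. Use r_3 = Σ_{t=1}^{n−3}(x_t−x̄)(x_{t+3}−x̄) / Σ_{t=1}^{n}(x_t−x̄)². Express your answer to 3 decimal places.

0.147

Mean x̄ = (44 + 45 + 46 + 45 + 45 + 47 + 45 + 42 + 45)/9 = 44.8889
Numerator Σ_{t=1}^{6}(x_t−x̄)(x_{t+3}−x̄) = 2.1852
Denominator Σ(x_t−x̄)² = 14.8889
r_3 = 2.1852 / 14.8889 = 0.147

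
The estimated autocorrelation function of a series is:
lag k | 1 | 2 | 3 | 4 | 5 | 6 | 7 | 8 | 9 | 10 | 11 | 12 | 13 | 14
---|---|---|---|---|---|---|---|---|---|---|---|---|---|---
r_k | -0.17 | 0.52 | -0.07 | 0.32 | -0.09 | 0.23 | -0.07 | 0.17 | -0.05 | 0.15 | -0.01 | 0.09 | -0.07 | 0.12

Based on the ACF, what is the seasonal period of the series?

2

The largest autocorrelation is r_2 = 0.52, with weaker echoes at lags 4 (0.32), 6 (0.23), 8 (0.17) and 10 (0.15); the remaining lags stay at or below 0.12.
The dominant spike at lag 2 indicates a seasonal period of 2.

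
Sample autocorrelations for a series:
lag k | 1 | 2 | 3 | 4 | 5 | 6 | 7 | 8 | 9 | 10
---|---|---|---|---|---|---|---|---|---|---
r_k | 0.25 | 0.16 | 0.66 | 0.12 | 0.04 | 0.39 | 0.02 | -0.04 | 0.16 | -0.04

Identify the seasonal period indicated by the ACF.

The largest autocorrelation is r_3 = 0.66, with a weaker echo at lag 6 (0.39); the remaining lags stay at or below 0.25. The elevated value at lag 1 (0.25), dropping to 0.16 at lag 2, reflects decaying short-term dependence rather than seasonality.
The dominant spike at lag 3 indicates a seasonal period of 3.

3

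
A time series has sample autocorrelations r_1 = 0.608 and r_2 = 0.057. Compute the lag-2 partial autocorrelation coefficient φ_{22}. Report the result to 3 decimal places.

φ_{22} = (r_2 − r_1²) / (1 − r_1²)
r_1² = (0.608)² = 0.369664
Numerator = 0.057 − 0.3697 = -0.3127; denominator = 1 − 0.3697 = 0.6303
φ_{22} = -0.3127 / 0.6303 = -0.496

-0.496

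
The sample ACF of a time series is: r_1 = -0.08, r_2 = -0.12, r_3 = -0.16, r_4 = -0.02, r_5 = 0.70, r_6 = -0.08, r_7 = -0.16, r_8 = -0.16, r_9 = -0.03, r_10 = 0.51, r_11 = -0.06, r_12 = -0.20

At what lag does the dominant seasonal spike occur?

The largest autocorrelation is r_5 = 0.70, with a weaker echo at lag 10 (0.51); the remaining lags stay at or below -0.02.
The dominant spike at lag 5 indicates a seasonal period of 5.

5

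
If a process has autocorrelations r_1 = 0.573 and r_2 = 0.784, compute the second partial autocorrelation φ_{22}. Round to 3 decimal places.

φ_{22} = (r_2 − r_1²) / (1 − r_1²)
r_1² = (0.573)² = 0.328329
Numerator = 0.784 − 0.3283 = 0.4557; denominator = 1 − 0.3283 = 0.6717
φ_{22} = 0.4557 / 0.6717 = 0.678

0.678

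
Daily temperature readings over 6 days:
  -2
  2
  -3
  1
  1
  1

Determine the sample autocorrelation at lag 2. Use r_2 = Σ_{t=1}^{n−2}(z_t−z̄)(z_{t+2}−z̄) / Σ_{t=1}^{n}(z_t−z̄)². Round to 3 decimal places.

0.300

Mean z̄ = (-2 + 2 − 3 + 1 + 1 + 1)/6 = 0.0000
Deviations from mean: -2.0000, 2.0000, -3.0000, 1.0000, 1.0000, 1.0000
Σ(z_t−z̄)(z_{t+2}−z̄) = (6.0000) + (2.0000) + (-3.0000) + (1.0000) = 6.0000
Denominator Σ(z_t−z̄)² = 20.0000
r_2 = 6.0000 / 20.0000 = 0.300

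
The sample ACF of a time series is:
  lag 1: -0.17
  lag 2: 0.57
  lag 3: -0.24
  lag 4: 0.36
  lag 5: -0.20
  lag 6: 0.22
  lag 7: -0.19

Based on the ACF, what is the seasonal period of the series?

2

The largest autocorrelation is r_2 = 0.57, with weaker echoes at lags 4 (0.36) and 6 (0.22); the remaining lags stay at or below -0.17.
The dominant spike at lag 2 indicates a seasonal period of 2.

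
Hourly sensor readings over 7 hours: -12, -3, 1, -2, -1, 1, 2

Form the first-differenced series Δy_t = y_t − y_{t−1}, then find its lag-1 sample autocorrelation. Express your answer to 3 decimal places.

First differences Δy: 9, 4, -3, 1, 2, 1
Mean of differences = 2.3333
Numerator Σ(Δy_t−Δȳ)(Δy_{t+1}−Δȳ) = 10.2222
Denominator Σ(Δy_t−Δȳ)² = 79.3333
r_1(Δy) = 10.2222 / 79.3333 = 0.129

0.129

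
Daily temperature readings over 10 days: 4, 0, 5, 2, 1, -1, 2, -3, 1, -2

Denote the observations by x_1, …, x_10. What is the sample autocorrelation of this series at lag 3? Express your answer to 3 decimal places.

-0.124

Mean x̄ = (4 + 0 + 5 + 2 + 1 − 1 + 2 − 3 + 1 − 2)/10 = 0.9000
Numerator Σ_{t=1}^{7}(x_t−x̄)(x_{t+3}−x̄) = -7.0300
Denominator Σ(x_t−x̄)² = 56.9000
r_3 = -7.0300 / 56.9000 = -0.124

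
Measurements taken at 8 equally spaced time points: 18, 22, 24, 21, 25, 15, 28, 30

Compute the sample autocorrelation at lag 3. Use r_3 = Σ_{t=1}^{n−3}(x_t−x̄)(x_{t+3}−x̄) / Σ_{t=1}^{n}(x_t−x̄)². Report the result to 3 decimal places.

Mean x̄ = (18 + 22 + 24 + 21 + 25 + 15 + 28 + 30)/8 = 22.8750
Deviations from mean: -4.8750, -0.8750, 1.1250, -1.8750, 2.1250, -7.8750, 5.1250, 7.1250
Σ(x_t−x̄)(x_{t+3}−x̄) = (9.1406) + (-1.8594) + (-8.8594) + (-9.6094) + (15.1406) = 3.9531
Denominator Σ(x_t−x̄)² = 172.8750
r_3 = 3.9531 / 172.8750 = 0.023

0.023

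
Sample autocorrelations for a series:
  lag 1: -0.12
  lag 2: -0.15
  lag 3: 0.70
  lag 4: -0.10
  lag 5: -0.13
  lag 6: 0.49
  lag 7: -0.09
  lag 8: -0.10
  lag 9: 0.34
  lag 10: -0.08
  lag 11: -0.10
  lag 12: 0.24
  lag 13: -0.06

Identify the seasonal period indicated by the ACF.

3

The largest autocorrelation is r_3 = 0.70, with weaker echoes at lags 6 (0.49), 9 (0.34) and 12 (0.24); the remaining lags stay at or below -0.06.
The dominant spike at lag 3 indicates a seasonal period of 3.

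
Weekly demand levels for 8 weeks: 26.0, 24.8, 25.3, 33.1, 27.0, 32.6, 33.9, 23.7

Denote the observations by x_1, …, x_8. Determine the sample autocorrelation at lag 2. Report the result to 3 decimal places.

Mean x̄ = (26.0 + 24.8 + 25.3 + 33.1 + 27.0 + 32.6 + 33.9 + 23.7)/8 = 28.3000
Deviations from mean: -2.3000, -3.5000, -3.0000, 4.8000, -1.3000, 4.3000, 5.6000, -4.6000
Σ(x_t−x̄)(x_{t+2}−x̄) = (6.9000) + (-16.8000) + (3.9000) + (20.6400) + (-7.2800) + (-19.7800) = -12.4200
Denominator Σ(x_t−x̄)² = 122.2800
r_2 = -12.4200 / 122.2800 = -0.102

-0.102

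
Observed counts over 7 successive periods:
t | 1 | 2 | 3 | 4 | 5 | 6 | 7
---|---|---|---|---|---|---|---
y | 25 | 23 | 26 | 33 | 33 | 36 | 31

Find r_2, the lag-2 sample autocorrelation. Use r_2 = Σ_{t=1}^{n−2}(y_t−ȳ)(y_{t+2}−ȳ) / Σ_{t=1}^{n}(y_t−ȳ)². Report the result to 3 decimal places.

Mean ȳ = (25 + 23 + 26 + 33 + 33 + 36 + 31)/7 = 29.5714
Deviations from mean: -4.5714, -6.5714, -3.5714, 3.4286, 3.4286, 6.4286, 1.4286
Σ(y_t−ȳ)(y_{t+2}−ȳ) = (16.3265) + (-22.5306) + (-12.2449) + (22.0408) + (4.8980) = 8.4898
Denominator Σ(y_t−ȳ)² = 143.7143
r_2 = 8.4898 / 143.7143 = 0.059

0.059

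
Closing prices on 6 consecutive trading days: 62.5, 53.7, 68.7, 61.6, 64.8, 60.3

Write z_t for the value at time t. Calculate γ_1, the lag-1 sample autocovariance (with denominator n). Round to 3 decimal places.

Mean z̄ = (62.5 + 53.7 + 68.7 + 61.6 + 64.8 + 60.3)/6 = 61.9333
Deviations: 0.5667, -8.2333, 6.7667, -0.3333, 2.8667, -1.6333
Σ_{t=1}^{5}(z_t−z̄)(z_{t+1}−z̄) = -68.2711
γ_1 = -68.2711 / 6 = -11.379

-11.379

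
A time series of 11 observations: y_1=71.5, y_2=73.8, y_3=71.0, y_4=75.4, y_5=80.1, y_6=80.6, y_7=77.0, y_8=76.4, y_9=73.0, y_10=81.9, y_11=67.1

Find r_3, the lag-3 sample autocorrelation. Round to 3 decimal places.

Mean ȳ = (71.5 + 73.8 + 71.0 + 75.4 + 80.1 + 80.6 + 77.0 + 76.4 + 73.0 + 81.9 + 67.1)/11 = 75.2545
Numerator Σ_{t=1}^{8}(y_t−ȳ)(y_{t+3}−ȳ) = -34.3253
Denominator Σ(y_t−ȳ)² = 206.4873
r_3 = -34.3253 / 206.4873 = -0.166

-0.166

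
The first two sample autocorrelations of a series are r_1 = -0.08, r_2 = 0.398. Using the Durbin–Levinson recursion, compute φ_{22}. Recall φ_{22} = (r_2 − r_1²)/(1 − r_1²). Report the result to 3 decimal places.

φ_{22} = (r_2 − r_1²) / (1 − r_1²)
r_1² = (-0.08)² = 0.0064
Numerator = 0.398 − 0.0064 = 0.3916; denominator = 1 − 0.0064 = 0.9936
φ_{22} = 0.3916 / 0.9936 = 0.394

0.394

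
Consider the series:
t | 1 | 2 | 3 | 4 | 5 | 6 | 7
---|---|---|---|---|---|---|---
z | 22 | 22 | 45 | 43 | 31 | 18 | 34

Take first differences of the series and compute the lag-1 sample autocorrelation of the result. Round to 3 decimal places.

-0.065

First differences Δz: 0, 23, -2, -12, -13, 16
Mean of differences = 2.0000
Numerator Σ(Δz_t−Δz̄)(Δz_{t+1}−Δz̄) = -70.0000
Denominator Σ(Δz_t−Δz̄)² = 1078.0000
r_1(Δz) = -70.0000 / 1078.0000 = -0.065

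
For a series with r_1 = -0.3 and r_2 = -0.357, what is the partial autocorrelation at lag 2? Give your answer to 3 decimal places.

φ_{22} = (r_2 − r_1²) / (1 − r_1²)
r_1² = (-0.3)² = 0.09
Numerator = -0.357 − 0.0900 = -0.4470; denominator = 1 − 0.0900 = 0.9100
φ_{22} = -0.4470 / 0.9100 = -0.491

-0.491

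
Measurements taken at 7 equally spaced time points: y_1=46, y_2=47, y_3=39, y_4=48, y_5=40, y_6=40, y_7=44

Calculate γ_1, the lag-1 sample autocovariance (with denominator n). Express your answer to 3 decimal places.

Mean ȳ = (46 + 47 + 39 + 48 + 40 + 40 + 44)/7 = 43.4286
Deviations: 2.5714, 3.5714, -4.4286, 4.5714, -3.4286, -3.4286, 0.5714
Σ_{t=1}^{6}(y_t−ȳ)(y_{t+1}−ȳ) = -32.7551
γ_1 = -32.7551 / 7 = -4.679

-4.679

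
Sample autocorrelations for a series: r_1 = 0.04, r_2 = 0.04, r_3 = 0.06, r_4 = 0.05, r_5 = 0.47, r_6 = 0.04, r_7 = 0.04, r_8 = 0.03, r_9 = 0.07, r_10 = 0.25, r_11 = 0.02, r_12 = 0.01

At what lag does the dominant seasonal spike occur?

The largest autocorrelation is r_5 = 0.47, with a weaker echo at lag 10 (0.25); the remaining lags stay at or below 0.07.
The dominant spike at lag 5 indicates a seasonal period of 5.

5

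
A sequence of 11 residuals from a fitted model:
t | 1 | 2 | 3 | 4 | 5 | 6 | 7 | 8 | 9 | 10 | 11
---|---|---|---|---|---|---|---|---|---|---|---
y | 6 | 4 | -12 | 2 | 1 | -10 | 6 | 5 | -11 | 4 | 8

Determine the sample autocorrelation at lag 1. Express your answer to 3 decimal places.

Mean ȳ = (6 + 4 − 12 + 2 + 1 − 10 + 6 + 5 − 11 + 4 + 8)/11 = 0.2727
Numerator Σ_{t=1}^{10}(y_t−ȳ)(y_{t+1}−ȳ) = -150.0744
Denominator Σ(y_t−ȳ)² = 562.1818
r_1 = -150.0744 / 562.1818 = -0.267

-0.267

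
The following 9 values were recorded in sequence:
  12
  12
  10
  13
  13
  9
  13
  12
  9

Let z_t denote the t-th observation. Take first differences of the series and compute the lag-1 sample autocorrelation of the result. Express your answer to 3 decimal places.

First differences Δz: 0, -2, 3, 0, -4, 4, -1, -3
Mean of differences = -0.3750
Numerator Σ(Δz_t−Δz̄)(Δz_{t+1}−Δz̄) = -23.1406
Denominator Σ(Δz_t−Δz̄)² = 53.8750
r_1(Δz) = -23.1406 / 53.8750 = -0.430

-0.430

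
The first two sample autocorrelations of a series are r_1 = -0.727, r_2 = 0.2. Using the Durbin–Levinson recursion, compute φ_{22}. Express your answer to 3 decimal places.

φ_{22} = (r_2 − r_1²) / (1 − r_1²)
r_1² = (-0.727)² = 0.528529
Numerator = 0.2 − 0.5285 = -0.3285; denominator = 1 − 0.5285 = 0.4715
φ_{22} = -0.3285 / 0.4715 = -0.697

-0.697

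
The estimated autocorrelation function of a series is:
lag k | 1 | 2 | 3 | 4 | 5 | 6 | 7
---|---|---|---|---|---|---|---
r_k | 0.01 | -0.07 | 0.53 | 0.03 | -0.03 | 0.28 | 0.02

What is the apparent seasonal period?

The largest autocorrelation is r_3 = 0.53, with a weaker echo at lag 6 (0.28); the remaining lags stay at or below 0.03.
The dominant spike at lag 3 indicates a seasonal period of 3.

3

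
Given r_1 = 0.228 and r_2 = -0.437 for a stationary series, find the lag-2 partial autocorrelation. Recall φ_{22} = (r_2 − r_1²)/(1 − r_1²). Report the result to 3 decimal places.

-0.516

φ_{22} = (r_2 − r_1²) / (1 − r_1²)
r_1² = (0.228)² = 0.051984
Numerator = -0.437 − 0.0520 = -0.4890; denominator = 1 − 0.0520 = 0.9480
φ_{22} = -0.4890 / 0.9480 = -0.516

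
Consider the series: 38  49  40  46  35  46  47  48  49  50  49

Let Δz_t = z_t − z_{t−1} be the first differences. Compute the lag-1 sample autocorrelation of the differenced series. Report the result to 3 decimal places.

-0.696

First differences Δz: 11, -9, 6, -11, 11, 1, 1, 1, 1, -1
Mean of differences = 1.1000
Numerator Σ(Δz_t−Δz̄)(Δz_{t+1}−Δz̄) = -329.3100
Denominator Σ(Δz_t−Δz̄)² = 472.9000
r_1(Δz) = -329.3100 / 472.9000 = -0.696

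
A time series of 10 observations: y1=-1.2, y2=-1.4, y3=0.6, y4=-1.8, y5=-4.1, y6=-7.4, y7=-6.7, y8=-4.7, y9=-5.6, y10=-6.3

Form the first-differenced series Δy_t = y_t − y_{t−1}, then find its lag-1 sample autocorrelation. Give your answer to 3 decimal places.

First differences Δy: -0.2, 2.0, -2.4, -2.3, -3.3, 0.7, 2.0, -0.9, -0.7
Mean of differences = -0.5667
Numerator Σ(Δy_t−Δȳ)(Δy_{t+1}−Δȳ) = 3.1289
Denominator Σ(Δy_t−Δȳ)² = 28.8800
r_1(Δy) = 3.1289 / 28.8800 = 0.108

0.108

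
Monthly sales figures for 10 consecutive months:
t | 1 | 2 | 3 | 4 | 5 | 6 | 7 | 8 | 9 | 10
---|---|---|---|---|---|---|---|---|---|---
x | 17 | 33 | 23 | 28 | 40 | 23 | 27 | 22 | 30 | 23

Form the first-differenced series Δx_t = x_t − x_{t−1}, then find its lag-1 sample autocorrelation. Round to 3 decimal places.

First differences Δx: 16, -10, 5, 12, -17, 4, -5, 8, -7
Mean of differences = 0.6667
Numerator Σ(Δx_t−Δx̄)(Δx_{t+1}−Δx̄) = -536.4444
Denominator Σ(Δx_t−Δx̄)² = 964.0000
r_1(Δx) = -536.4444 / 964.0000 = -0.556

-0.556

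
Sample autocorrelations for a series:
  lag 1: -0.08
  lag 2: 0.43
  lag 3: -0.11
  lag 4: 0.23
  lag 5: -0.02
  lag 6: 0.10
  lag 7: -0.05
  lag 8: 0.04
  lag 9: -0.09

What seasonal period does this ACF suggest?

The largest autocorrelation is r_2 = 0.43, with a weaker echo at lag 4 (0.23); the remaining lags stay at or below 0.10.
The dominant spike at lag 2 indicates a seasonal period of 2.

2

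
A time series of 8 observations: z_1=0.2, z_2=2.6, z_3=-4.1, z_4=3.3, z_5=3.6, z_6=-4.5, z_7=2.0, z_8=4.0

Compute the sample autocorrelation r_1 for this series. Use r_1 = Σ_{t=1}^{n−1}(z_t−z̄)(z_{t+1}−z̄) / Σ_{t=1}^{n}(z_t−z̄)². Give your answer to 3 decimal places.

Mean z̄ = (0.2 + 2.6 − 4.1 + 3.3 + 3.6 − 4.5 + 2.0 + 4.0)/8 = 0.8875
Numerator Σ_{t=1}^{7}(z_t−z̄)(z_{t+1}−z̄) = -32.3514
Denominator Σ(z_t−z̄)² = 81.4088
r_1 = -32.3514 / 81.4088 = -0.397

-0.397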